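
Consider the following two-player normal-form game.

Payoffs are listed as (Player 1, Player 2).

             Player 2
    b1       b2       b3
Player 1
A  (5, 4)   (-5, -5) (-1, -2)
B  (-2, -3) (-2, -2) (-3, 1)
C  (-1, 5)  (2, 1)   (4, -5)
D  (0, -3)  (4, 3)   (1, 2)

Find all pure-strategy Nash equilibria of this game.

(A, b1); (D, b2)

Check each profile: it is a Nash equilibrium iff no player can strictly gain by switching unilaterally.
(A, b1): Player 1 gets 5, best alternative 0; Player 2 gets 4, best alternative -2. No profitable deviation — NE.
(A, b2): Player 1 can switch to B (-5 → -2). Not NE.
(A, b3): Player 1 can switch to C (-1 → 4). Not NE.
(B, b1): Player 1 can switch to A (-2 → 5). Not NE.
(B, b2): Player 1 can switch to C (-2 → 2). Not NE.
(B, b3): Player 1 can switch to A (-3 → -1). Not NE.
(C, b1): Player 1 can switch to A (-1 → 5). Not NE.
(C, b2): Player 1 can switch to D (2 → 4). Not NE.
(C, b3): Player 2 can switch to b1 (-5 → 5). Not NE.
(D, b1): Player 1 can switch to A (0 → 5). Not NE.
(D, b2): Player 1 gets 4, best alternative 2; Player 2 gets 3, best alternative 2. No profitable deviation — NE.
(D, b3): Player 1 can switch to C (1 → 4). Not NE.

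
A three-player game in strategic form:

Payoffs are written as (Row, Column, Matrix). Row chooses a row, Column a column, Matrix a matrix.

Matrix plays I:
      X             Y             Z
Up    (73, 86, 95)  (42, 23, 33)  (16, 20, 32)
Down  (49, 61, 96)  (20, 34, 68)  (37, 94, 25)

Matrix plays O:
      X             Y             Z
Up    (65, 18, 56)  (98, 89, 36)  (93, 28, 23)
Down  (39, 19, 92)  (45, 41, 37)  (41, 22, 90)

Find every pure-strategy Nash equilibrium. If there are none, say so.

For each strategy profile, look for a profitable unilateral deviation.
(Up, X, I): Row gets 73, best alternative 49; Column gets 86, best alternative 23; Matrix gets 95, best alternative 56. No profitable deviation — NE.
(Up, X, O): Column can switch to Y (18 → 89). Not NE.
(Up, Y, I): Column can switch to X (23 → 86). Not NE.
(Up, Y, O): Row gets 98, best alternative 45; Column gets 89, best alternative 28; Matrix gets 36, best alternative 33. No profitable deviation — NE.
(Up, Z, I): Row can switch to Down (16 → 37). Not NE.
(Up, Z, O): Column can switch to Y (28 → 89). Not NE.
(Down, X, I): Row can switch to Up (49 → 73). Not NE.
(Down, X, O): Row can switch to Up (39 → 65). Not NE.
(Down, Y, I): Row can switch to Up (20 → 42). Not NE.
(Down, Y, O): Row can switch to Up (45 → 98). Not NE.
(Down, Z, I): Matrix can switch to O (25 → 90). Not NE.
(Down, Z, O): Row can switch to Up (41 → 93). Not NE.

Pure-strategy Nash equilibria: (Up, X, I) and (Up, Y, O)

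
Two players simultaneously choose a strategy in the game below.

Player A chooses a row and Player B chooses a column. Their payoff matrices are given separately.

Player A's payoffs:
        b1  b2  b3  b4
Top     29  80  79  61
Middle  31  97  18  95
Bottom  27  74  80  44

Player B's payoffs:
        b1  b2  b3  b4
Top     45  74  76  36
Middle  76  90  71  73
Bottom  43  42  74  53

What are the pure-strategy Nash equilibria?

(Middle, b2), (Bottom, b3)

Player A against b1: payoffs 29, 31, 27 → best response Middle.
Player A against b2: payoffs 80, 97, 74 → best response Middle.
Player A against b3: payoffs 79, 18, 80 → best response Bottom.
Player A against b4: payoffs 61, 95, 44 → best response Middle.
Player B against Top: payoffs 45, 74, 76, 36 → best response b3.
Player B against Middle: payoffs 76, 90, 71, 73 → best response b2.
Player B against Bottom: payoffs 43, 42, 74, 53 → best response b3.
Mutual best responses: (Middle, b2); (Bottom, b3).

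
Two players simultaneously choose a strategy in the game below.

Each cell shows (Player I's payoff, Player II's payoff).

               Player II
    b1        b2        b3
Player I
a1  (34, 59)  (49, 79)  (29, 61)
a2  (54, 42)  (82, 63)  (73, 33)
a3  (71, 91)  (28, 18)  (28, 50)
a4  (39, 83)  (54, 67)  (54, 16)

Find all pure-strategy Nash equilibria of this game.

(a2, b2) and (a3, b1)

For each player, find the best response to each opponent profile; mutual best responses are the pure NE.
Player I against b1: payoffs 34, 54, 71, 39 → best response a3.
Player I against b2: payoffs 49, 82, 28, 54 → best response a2.
Player I against b3: payoffs 29, 73, 28, 54 → best response a2.
Player II against a1: payoffs 59, 79, 61 → best response b2.
Player II against a2: payoffs 42, 63, 33 → best response b2.
Player II against a3: payoffs 91, 18, 50 → best response b1.
Player II against a4: payoffs 83, 67, 16 → best response b1.
Mutual best responses: (a2, b2); (a3, b1).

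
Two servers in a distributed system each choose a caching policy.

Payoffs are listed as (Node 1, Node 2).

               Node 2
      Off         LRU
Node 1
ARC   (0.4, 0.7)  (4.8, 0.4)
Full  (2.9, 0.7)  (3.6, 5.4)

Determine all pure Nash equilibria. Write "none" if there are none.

Node 1 against Off: payoffs 0.4, 2.9 → best response Full.
Node 1 against LRU: payoffs 4.8, 3.6 → best response ARC.
Node 2 against ARC: payoffs 0.7, 0.4 → best response Off.
Node 2 against Full: payoffs 0.7, 5.4 → best response LRU.
No profile is a mutual best response for all players.

No pure-strategy Nash equilibrium.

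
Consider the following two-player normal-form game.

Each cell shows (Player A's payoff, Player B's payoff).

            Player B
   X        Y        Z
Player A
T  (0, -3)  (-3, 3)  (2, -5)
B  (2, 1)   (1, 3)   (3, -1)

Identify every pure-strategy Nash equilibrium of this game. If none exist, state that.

The unique pure-strategy Nash equilibrium is (B, Y).

For each player, find the best response to each opponent profile; mutual best responses are the pure NE.
Player A against X: payoffs 0, 2 → best response B.
Player A against Y: payoffs -3, 1 → best response B.
Player A against Z: payoffs 2, 3 → best response B.
Player B against T: payoffs -3, 3, -5 → best response Y.
Player B against B: payoffs 1, 3, -1 → best response Y.
Mutual best responses: (B, Y).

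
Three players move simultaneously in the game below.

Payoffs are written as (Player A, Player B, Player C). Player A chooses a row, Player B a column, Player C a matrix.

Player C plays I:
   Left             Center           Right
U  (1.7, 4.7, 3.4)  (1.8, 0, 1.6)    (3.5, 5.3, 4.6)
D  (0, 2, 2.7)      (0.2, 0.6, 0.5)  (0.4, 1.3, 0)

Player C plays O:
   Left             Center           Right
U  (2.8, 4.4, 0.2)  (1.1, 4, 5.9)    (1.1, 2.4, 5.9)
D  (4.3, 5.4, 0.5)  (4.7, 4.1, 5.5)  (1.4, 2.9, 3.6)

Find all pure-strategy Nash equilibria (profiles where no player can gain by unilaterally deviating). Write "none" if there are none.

Check each profile: it is a Nash equilibrium iff no player can strictly gain by switching unilaterally.
(U, Left, I): Player B can switch to Right (4.7 → 5.3). Not NE.
(U, Left, O): Player A can switch to D (2.8 → 4.3). Not NE.
(U, Center, I): Player B can switch to Left (0 → 4.7). Not NE.
(U, Center, O): Player A can switch to D (1.1 → 4.7). Not NE.
(U, Right, I): Player C can switch to O (4.6 → 5.9). Not NE.
(U, Right, O): Player A can switch to D (1.1 → 1.4). Not NE.
(The remaining 6 profiles each have a profitable deviation by the same check.)

none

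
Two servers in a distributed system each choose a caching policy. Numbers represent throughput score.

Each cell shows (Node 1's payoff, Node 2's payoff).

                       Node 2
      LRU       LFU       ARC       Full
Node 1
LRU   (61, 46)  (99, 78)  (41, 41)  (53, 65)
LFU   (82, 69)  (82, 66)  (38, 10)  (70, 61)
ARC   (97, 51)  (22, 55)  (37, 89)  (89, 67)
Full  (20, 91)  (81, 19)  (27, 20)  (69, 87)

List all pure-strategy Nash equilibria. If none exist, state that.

Pure NE: (LRU, LFU)

Node 1 against LRU: payoffs 61, 82, 97, 20 → best response ARC.
Node 1 against LFU: payoffs 99, 82, 22, 81 → best response LRU.
Node 1 against ARC: payoffs 41, 38, 37, 27 → best response LRU.
Node 1 against Full: payoffs 53, 70, 89, 69 → best response ARC.
Node 2 against LRU: payoffs 46, 78, 41, 65 → best response LFU.
Node 2 against LFU: payoffs 69, 66, 10, 61 → best response LRU.
Node 2 against ARC: payoffs 51, 55, 89, 67 → best response ARC.
Node 2 against Full: payoffs 91, 19, 20, 87 → best response LRU.
Mutual best responses: (LRU, LFU).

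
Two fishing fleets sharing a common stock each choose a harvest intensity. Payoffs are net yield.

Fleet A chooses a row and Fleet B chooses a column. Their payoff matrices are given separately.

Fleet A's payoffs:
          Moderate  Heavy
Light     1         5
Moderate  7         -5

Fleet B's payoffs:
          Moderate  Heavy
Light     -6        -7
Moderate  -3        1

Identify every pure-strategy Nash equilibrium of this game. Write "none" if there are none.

No pure-strategy Nash equilibrium.

Fleet A against Moderate: payoffs 1, 7 → best response Moderate.
Fleet A against Heavy: payoffs 5, -5 → best response Light.
Fleet B against Light: payoffs -6, -7 → best response Moderate.
Fleet B against Moderate: payoffs -3, 1 → best response Heavy.
No profile is a mutual best response for all players.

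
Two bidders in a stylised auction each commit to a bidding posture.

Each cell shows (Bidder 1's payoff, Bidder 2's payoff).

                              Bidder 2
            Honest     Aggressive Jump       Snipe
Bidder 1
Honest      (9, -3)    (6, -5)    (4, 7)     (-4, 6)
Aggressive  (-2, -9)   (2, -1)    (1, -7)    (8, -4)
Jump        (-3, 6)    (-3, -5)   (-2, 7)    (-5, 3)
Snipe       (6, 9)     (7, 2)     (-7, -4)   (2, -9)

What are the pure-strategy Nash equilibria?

For each strategy profile, look for a profitable unilateral deviation.
(Honest, Honest): Bidder 2 can switch to Jump (-3 → 7). Not NE.
(Honest, Aggressive): Bidder 1 can switch to Snipe (6 → 7). Not NE.
(Honest, Jump): Bidder 1 gets 4, best alternative 1; Bidder 2 gets 7, best alternative 6. No profitable deviation — NE.
(Honest, Snipe): Bidder 1 can switch to Aggressive (-4 → 8). Not NE.
(Aggressive, Honest): Bidder 1 can switch to Honest (-2 → 9). Not NE.
(Aggressive, Aggressive): Bidder 1 can switch to Honest (2 → 6). Not NE.
(Aggressive, Jump): Bidder 1 can switch to Honest (1 → 4). Not NE.
(The remaining 9 profiles each have a profitable deviation by the same check.)

(Honest, Jump)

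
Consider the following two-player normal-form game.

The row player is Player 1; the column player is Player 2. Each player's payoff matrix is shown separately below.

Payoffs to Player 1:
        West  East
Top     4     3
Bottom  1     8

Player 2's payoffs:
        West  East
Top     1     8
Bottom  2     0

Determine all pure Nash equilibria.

This game has no pure Nash equilibrium.

Player 1 against West: payoffs 4, 1 → best response Top.
Player 1 against East: payoffs 3, 8 → best response Bottom.
Player 2 against Top: payoffs 1, 8 → best response East.
Player 2 against Bottom: payoffs 2, 0 → best response West.
No profile is a mutual best response for all players.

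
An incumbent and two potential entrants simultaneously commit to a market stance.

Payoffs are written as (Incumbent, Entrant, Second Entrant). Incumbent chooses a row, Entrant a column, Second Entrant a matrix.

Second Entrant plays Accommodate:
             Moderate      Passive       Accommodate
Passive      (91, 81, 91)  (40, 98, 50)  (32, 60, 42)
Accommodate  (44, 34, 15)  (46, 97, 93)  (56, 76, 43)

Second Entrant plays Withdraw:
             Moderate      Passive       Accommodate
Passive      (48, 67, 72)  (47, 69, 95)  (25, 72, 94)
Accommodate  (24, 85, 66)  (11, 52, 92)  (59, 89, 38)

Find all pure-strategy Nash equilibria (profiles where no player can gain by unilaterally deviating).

(Passive, Moderate, Accommodate): Entrant can switch to Passive (81 → 98). Not NE.
(Passive, Moderate, Withdraw): Entrant can switch to Passive (67 → 69). Not NE.
(Passive, Passive, Accommodate): Incumbent can switch to Accommodate (40 → 46). Not NE.
(Passive, Passive, Withdraw): Entrant can switch to Accommodate (69 → 72). Not NE.
(Passive, Accommodate, Accommodate): Incumbent can switch to Accommodate (32 → 56). Not NE.
(Passive, Accommodate, Withdraw): Incumbent can switch to Accommodate (25 → 59). Not NE.
(Accommodate, Moderate, Accommodate): Incumbent can switch to Passive (44 → 91). Not NE.
(Accommodate, Moderate, Withdraw): Incumbent can switch to Passive (24 → 48). Not NE.
(Accommodate, Passive, Accommodate): Incumbent gets 46, best alternative 40; Entrant gets 97, best alternative 76; Second Entrant gets 93, best alternative 92. No profitable deviation — NE.
(Accommodate, Passive, Withdraw): Incumbent can switch to Passive (11 → 47). Not NE.
(Accommodate, Accommodate, Accommodate): Entrant can switch to Passive (76 → 97). Not NE.
(The remaining 1 profile has a profitable deviation by the same check.)

The unique pure-strategy Nash equilibrium is (Accommodate, Passive, Accommodate).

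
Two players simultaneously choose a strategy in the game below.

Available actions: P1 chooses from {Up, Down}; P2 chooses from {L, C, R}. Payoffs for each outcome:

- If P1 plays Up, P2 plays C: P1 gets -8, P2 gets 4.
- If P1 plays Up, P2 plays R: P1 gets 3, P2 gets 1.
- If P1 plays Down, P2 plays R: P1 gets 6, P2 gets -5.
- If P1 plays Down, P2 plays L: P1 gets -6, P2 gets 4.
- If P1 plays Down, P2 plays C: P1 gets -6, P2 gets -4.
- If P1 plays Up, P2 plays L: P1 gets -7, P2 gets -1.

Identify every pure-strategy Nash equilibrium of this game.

The unique pure-strategy Nash equilibrium is (Down, L).

P1 against L: payoffs -7, -6 → best response Down.
P1 against C: payoffs -8, -6 → best response Down.
P1 against R: payoffs 3, 6 → best response Down.
P2 against Up: payoffs -1, 4, 1 → best response C.
P2 against Down: payoffs 4, -4, -5 → best response L.
Mutual best responses: (Down, L).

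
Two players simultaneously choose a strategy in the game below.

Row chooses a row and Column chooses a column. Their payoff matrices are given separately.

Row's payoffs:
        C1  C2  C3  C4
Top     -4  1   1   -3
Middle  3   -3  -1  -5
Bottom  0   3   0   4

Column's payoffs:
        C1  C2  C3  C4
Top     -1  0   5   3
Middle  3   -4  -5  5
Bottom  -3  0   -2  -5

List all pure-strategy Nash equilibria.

The pure Nash equilibria are (Top, C3); (Bottom, C2).

Row against C1: payoffs -4, 3, 0 → best response Middle.
Row against C2: payoffs 1, -3, 3 → best response Bottom.
Row against C3: payoffs 1, -1, 0 → best response Top.
Row against C4: payoffs -3, -5, 4 → best response Bottom.
Column against Top: payoffs -1, 0, 5, 3 → best response C3.
Column against Middle: payoffs 3, -4, -5, 5 → best response C4.
Column against Bottom: payoffs -3, 0, -2, -5 → best response C2.
Mutual best responses: (Top, C3); (Bottom, C2).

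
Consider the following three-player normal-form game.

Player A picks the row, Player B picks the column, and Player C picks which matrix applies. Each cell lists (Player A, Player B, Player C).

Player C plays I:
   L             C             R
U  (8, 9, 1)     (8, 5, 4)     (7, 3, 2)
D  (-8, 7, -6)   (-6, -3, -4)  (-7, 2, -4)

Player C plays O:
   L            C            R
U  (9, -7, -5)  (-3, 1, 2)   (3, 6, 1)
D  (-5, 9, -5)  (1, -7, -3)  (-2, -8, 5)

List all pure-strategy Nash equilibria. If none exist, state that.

Player A against (L, I): payoffs 8, -8 → best response U.
Player A against (L, O): payoffs 9, -5 → best response U.
Player A against (C, I): payoffs 8, -6 → best response U.
Player A against (C, O): payoffs -3, 1 → best response D.
Player A against (R, I): payoffs 7, -7 → best response U.
Player A against (R, O): payoffs 3, -2 → best response U.
Player B against (U, I): payoffs 9, 5, 3 → best response L.
Player B against (U, O): payoffs -7, 1, 6 → best response R.
Player B against (D, I): payoffs 7, -3, 2 → best response L.
Player B against (D, O): payoffs 9, -7, -8 → best response L.
Player C against (U, L): payoffs 1, -5 → best response I.
Player C against (U, C): payoffs 4, 2 → best response I.
Player C against (U, R): payoffs 2, 1 → best response I.
Player C against (D, L): payoffs -6, -5 → best response O.
Player C against (D, C): payoffs -4, -3 → best response O.
Player C against (D, R): payoffs -4, 5 → best response O.
Mutual best responses: (U, L, I).

The unique pure-strategy Nash equilibrium is (U, L, I).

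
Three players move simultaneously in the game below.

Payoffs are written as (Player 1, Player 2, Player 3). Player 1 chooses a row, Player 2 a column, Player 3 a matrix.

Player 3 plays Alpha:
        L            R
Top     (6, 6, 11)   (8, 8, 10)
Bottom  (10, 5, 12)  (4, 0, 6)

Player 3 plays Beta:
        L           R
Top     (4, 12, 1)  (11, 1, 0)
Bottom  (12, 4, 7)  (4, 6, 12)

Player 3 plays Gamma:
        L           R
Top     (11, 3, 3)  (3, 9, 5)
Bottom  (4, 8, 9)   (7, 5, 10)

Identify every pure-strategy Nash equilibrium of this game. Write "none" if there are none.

For each player, find the best response to each opponent profile; mutual best responses are the pure NE.
Player 1 against (L, Alpha): payoffs 6, 10 → best response Bottom.
Player 1 against (L, Beta): payoffs 4, 12 → best response Bottom.
Player 1 against (L, Gamma): payoffs 11, 4 → best response Top.
Player 1 against (R, Alpha): payoffs 8, 4 → best response Top.
Player 1 against (R, Beta): payoffs 11, 4 → best response Top.
Player 1 against (R, Gamma): payoffs 3, 7 → best response Bottom.
Player 2 against (Top, Alpha): payoffs 6, 8 → best response R.
Player 2 against (Top, Beta): payoffs 12, 1 → best response L.
Player 2 against (Top, Gamma): payoffs 3, 9 → best response R.
Player 2 against (Bottom, Alpha): payoffs 5, 0 → best response L.
Player 2 against (Bottom, Beta): payoffs 4, 6 → best response R.
Player 2 against (Bottom, Gamma): payoffs 8, 5 → best response L.
Player 3 against (Top, L): payoffs 11, 1, 3 → best response Alpha.
Player 3 against (Top, R): payoffs 10, 0, 5 → best response Alpha.
Player 3 against (Bottom, L): payoffs 12, 7, 9 → best response Alpha.
Player 3 against (Bottom, R): payoffs 6, 12, 10 → best response Beta.
Mutual best responses: (Top, R, Alpha); (Bottom, L, Alpha).

Pure-strategy Nash equilibria: (Top, R, Alpha) and (Bottom, L, Alpha)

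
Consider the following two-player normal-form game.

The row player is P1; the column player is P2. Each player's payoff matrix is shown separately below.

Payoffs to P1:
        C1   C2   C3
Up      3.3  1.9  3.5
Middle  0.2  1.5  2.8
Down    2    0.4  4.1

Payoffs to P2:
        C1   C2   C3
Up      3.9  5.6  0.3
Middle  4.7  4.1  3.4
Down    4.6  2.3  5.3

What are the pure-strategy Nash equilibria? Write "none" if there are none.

(Up, C1): P2 can switch to C2 (3.9 → 5.6). Not NE.
(Up, C2): P1 gets 1.9, best alternative 1.5; P2 gets 5.6, best alternative 3.9. No profitable deviation — NE.
(Up, C3): P1 can switch to Down (3.5 → 4.1). Not NE.
(Middle, C1): P1 can switch to Up (0.2 → 3.3). Not NE.
(Middle, C2): P1 can switch to Up (1.5 → 1.9). Not NE.
(Middle, C3): P1 can switch to Up (2.8 → 3.5). Not NE.
(Down, C1): P1 can switch to Up (2 → 3.3). Not NE.
(Down, C3): P1 gets 4.1, best alternative 3.5; P2 gets 5.3, best alternative 4.6. No profitable deviation — NE.
(The remaining 1 profile has a profitable deviation by the same check.)

The pure Nash equilibria are (Up, C2); (Down, C3).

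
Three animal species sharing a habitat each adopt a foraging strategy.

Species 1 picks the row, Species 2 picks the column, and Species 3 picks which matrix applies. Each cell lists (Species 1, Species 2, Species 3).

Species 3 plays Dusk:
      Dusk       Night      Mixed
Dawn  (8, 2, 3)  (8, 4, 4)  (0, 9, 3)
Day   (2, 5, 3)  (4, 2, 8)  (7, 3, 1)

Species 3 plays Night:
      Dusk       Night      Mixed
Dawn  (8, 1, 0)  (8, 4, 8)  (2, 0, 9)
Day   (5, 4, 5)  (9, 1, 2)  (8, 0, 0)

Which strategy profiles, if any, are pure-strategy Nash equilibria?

There is no pure-strategy Nash equilibrium.

For each player, find the best response to each opponent profile; mutual best responses are the pure NE.
Species 1 against (Dusk, Dusk): payoffs 8, 2 → best response Dawn.
Species 1 against (Dusk, Night): payoffs 8, 5 → best response Dawn.
Species 1 against (Night, Dusk): payoffs 8, 4 → best response Dawn.
Species 1 against (Night, Night): payoffs 8, 9 → best response Day.
Species 1 against (Mixed, Dusk): payoffs 0, 7 → best response Day.
Species 1 against (Mixed, Night): payoffs 2, 8 → best response Day.
Species 2 against (Dawn, Dusk): payoffs 2, 4, 9 → best response Mixed.
Species 2 against (Dawn, Night): payoffs 1, 4, 0 → best response Night.
Species 2 against (Day, Dusk): payoffs 5, 2, 3 → best response Dusk.
Species 2 against (Day, Night): payoffs 4, 1, 0 → best response Dusk.
Species 3 against (Dawn, Dusk): payoffs 3, 0 → best response Dusk.
Species 3 against (Dawn, Night): payoffs 4, 8 → best response Night.
Species 3 against (Dawn, Mixed): payoffs 3, 9 → best response Night.
Species 3 against (Day, Dusk): payoffs 3, 5 → best response Night.
Species 3 against (Day, Night): payoffs 8, 2 → best response Dusk.
Species 3 against (Day, Mixed): payoffs 1, 0 → best response Dusk.
No profile is a mutual best response for all players.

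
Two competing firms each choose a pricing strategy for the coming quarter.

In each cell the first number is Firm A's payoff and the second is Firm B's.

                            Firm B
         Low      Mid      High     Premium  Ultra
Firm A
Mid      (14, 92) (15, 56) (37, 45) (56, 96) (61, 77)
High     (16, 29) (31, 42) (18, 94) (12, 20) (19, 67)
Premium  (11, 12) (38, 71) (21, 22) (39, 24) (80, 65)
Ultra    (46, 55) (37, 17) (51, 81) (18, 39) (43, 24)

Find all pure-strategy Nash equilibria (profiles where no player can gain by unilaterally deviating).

Firm A against Low: payoffs 14, 16, 11, 46 → best response Ultra.
Firm A against Mid: payoffs 15, 31, 38, 37 → best response Premium.
Firm A against High: payoffs 37, 18, 21, 51 → best response Ultra.
Firm A against Premium: payoffs 56, 12, 39, 18 → best response Mid.
Firm A against Ultra: payoffs 61, 19, 80, 43 → best response Premium.
Firm B against Mid: payoffs 92, 56, 45, 96, 77 → best response Premium.
Firm B against High: payoffs 29, 42, 94, 20, 67 → best response High.
Firm B against Premium: payoffs 12, 71, 22, 24, 65 → best response Mid.
Firm B against Ultra: payoffs 55, 17, 81, 39, 24 → best response High.
Mutual best responses: (Mid, Premium); (Premium, Mid); (Ultra, High).

(Mid, Premium); (Premium, Mid); (Ultra, High)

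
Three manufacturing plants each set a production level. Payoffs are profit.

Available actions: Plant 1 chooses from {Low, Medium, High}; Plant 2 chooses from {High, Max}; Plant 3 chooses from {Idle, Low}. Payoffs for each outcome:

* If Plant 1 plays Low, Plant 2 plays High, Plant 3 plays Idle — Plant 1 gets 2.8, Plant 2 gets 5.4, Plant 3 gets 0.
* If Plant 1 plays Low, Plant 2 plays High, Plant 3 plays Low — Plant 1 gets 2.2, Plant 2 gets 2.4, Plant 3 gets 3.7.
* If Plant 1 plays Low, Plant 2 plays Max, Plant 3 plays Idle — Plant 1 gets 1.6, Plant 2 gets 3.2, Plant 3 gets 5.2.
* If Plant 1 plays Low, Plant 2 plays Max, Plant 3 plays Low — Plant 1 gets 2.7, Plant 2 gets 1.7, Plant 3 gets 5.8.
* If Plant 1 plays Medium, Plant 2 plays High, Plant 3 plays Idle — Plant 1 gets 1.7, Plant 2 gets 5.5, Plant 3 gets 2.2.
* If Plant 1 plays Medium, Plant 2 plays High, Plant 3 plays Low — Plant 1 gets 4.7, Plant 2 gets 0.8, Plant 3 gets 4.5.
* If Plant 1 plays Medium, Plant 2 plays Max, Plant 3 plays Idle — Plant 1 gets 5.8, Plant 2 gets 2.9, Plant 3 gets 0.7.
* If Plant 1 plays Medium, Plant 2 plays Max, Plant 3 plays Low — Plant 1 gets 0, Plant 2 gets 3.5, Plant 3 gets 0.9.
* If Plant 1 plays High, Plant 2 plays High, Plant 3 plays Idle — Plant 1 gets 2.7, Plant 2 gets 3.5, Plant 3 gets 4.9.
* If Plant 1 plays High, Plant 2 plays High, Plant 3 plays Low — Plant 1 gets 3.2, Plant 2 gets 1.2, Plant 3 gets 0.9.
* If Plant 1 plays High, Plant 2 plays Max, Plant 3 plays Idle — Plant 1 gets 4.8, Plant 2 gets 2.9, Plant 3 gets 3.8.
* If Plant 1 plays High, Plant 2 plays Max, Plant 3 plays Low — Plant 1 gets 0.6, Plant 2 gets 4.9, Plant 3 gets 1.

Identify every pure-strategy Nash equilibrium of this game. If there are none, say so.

This game has no pure Nash equilibrium.

Plant 1 against (High, Idle): payoffs 2.8, 1.7, 2.7 → best response Low.
Plant 1 against (High, Low): payoffs 2.2, 4.7, 3.2 → best response Medium.
Plant 1 against (Max, Idle): payoffs 1.6, 5.8, 4.8 → best response Medium.
Plant 1 against (Max, Low): payoffs 2.7, 0, 0.6 → best response Low.
Plant 2 against (Low, Idle): payoffs 5.4, 3.2 → best response High.
Plant 2 against (Low, Low): payoffs 2.4, 1.7 → best response High.
Plant 2 against (Medium, Idle): payoffs 5.5, 2.9 → best response High.
Plant 2 against (Medium, Low): payoffs 0.8, 3.5 → best response Max.
Plant 2 against (High, Idle): payoffs 3.5, 2.9 → best response High.
Plant 2 against (High, Low): payoffs 1.2, 4.9 → best response Max.
Plant 3 against (Low, High): payoffs 0, 3.7 → best response Low.
Plant 3 against (Low, Max): payoffs 5.2, 5.8 → best response Low.
Plant 3 against (Medium, High): payoffs 2.2, 4.5 → best response Low.
Plant 3 against (Medium, Max): payoffs 0.7, 0.9 → best response Low.
Plant 3 against (High, High): payoffs 4.9, 0.9 → best response Idle.
Plant 3 against (High, Max): payoffs 3.8, 1 → best response Idle.
No profile is a mutual best response for all players.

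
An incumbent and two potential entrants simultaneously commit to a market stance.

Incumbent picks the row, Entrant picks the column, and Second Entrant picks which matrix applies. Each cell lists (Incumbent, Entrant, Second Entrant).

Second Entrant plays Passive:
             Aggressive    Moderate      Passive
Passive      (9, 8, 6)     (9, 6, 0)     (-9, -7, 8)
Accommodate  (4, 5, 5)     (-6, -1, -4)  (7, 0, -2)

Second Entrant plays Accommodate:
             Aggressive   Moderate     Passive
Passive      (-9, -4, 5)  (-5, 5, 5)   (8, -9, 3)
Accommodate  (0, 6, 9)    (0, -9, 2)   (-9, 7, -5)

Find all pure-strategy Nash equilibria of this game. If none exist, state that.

Pure NE: (Passive, Aggressive, Passive)

(Passive, Aggressive, Passive): Incumbent gets 9, best alternative 4; Entrant gets 8, best alternative 6; Second Entrant gets 6, best alternative 5. No profitable deviation — NE.
(Passive, Aggressive, Accommodate): Incumbent can switch to Accommodate (-9 → 0). Not NE.
(Passive, Moderate, Passive): Entrant can switch to Aggressive (6 → 8). Not NE.
(Passive, Moderate, Accommodate): Incumbent can switch to Accommodate (-5 → 0). Not NE.
(Passive, Passive, Passive): Incumbent can switch to Accommodate (-9 → 7). Not NE.
(Passive, Passive, Accommodate): Entrant can switch to Aggressive (-9 → -4). Not NE.
(Accommodate, Aggressive, Passive): Incumbent can switch to Passive (4 → 9). Not NE.
(Accommodate, Aggressive, Accommodate): Entrant can switch to Passive (6 → 7). Not NE.
(Accommodate, Moderate, Passive): Incumbent can switch to Passive (-6 → 9). Not NE.
(The remaining 3 profiles each have a profitable deviation by the same check.)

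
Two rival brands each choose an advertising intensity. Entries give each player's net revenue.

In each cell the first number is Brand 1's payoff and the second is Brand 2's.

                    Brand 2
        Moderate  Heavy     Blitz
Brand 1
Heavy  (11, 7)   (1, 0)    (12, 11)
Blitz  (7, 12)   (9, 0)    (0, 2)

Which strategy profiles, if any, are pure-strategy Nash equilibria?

The unique pure-strategy Nash equilibrium is (Heavy, Blitz).

Brand 1 against Moderate: payoffs 11, 7 → best response Heavy.
Brand 1 against Heavy: payoffs 1, 9 → best response Blitz.
Brand 1 against Blitz: payoffs 12, 0 → best response Heavy.
Brand 2 against Heavy: payoffs 7, 0, 11 → best response Blitz.
Brand 2 against Blitz: payoffs 12, 0, 2 → best response Moderate.
Mutual best responses: (Heavy, Blitz).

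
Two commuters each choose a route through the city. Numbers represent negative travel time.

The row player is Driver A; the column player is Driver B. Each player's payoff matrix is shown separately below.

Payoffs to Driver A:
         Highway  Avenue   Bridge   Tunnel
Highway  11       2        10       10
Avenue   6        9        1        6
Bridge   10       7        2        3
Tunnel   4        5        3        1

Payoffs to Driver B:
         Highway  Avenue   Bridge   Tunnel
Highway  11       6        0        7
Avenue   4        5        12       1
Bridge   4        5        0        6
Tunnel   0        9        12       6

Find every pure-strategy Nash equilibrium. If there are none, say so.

(Highway, Highway): Driver A gets 11, best alternative 10; Driver B gets 11, best alternative 7. No profitable deviation — NE.
(Highway, Avenue): Driver A can switch to Avenue (2 → 9). Not NE.
(Highway, Bridge): Driver B can switch to Highway (0 → 11). Not NE.
(Highway, Tunnel): Driver B can switch to Highway (7 → 11). Not NE.
(Avenue, Highway): Driver A can switch to Highway (6 → 11). Not NE.
(Avenue, Avenue): Driver B can switch to Bridge (5 → 12). Not NE.
(Avenue, Bridge): Driver A can switch to Highway (1 → 10). Not NE.
(Avenue, Tunnel): Driver A can switch to Highway (6 → 10). Not NE.
(Bridge, Highway): Driver A can switch to Highway (10 → 11). Not NE.
(The remaining 7 profiles each have a profitable deviation by the same check.)

(Highway, Highway)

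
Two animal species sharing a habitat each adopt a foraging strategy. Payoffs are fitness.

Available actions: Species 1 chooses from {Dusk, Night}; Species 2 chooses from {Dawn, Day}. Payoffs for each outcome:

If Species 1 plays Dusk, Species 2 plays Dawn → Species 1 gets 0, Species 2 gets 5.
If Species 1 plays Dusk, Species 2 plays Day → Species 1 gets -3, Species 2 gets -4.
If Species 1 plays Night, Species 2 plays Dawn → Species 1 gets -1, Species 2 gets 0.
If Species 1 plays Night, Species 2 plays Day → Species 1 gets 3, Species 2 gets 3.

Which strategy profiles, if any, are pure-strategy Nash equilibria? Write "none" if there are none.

Mark each player's best response to every combination of opponents' strategies; a profile where every player is best-responding is a pure Nash equilibrium.
Species 1 against Dawn: payoffs 0, -1 → best response Dusk.
Species 1 against Day: payoffs -3, 3 → best response Night.
Species 2 against Dusk: payoffs 5, -4 → best response Dawn.
Species 2 against Night: payoffs 0, 3 → best response Day.
Mutual best responses: (Dusk, Dawn); (Night, Day).

(Dusk, Dawn); (Night, Day)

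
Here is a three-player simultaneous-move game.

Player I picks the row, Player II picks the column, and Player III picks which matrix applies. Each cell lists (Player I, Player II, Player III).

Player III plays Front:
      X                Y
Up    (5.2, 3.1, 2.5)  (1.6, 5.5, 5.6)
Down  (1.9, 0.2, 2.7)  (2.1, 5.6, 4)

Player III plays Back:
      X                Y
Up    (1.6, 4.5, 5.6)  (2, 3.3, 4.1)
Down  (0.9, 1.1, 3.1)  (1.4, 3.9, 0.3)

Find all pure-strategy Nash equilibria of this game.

The pure Nash equilibria are (Up, X, Back); (Down, Y, Front).

Player I against (X, Front): payoffs 5.2, 1.9 → best response Up.
Player I against (X, Back): payoffs 1.6, 0.9 → best response Up.
Player I against (Y, Front): payoffs 1.6, 2.1 → best response Down.
Player I against (Y, Back): payoffs 2, 1.4 → best response Up.
Player II against (Up, Front): payoffs 3.1, 5.5 → best response Y.
Player II against (Up, Back): payoffs 4.5, 3.3 → best response X.
Player II against (Down, Front): payoffs 0.2, 5.6 → best response Y.
Player II against (Down, Back): payoffs 1.1, 3.9 → best response Y.
Player III against (Up, X): payoffs 2.5, 5.6 → best response Back.
Player III against (Up, Y): payoffs 5.6, 4.1 → best response Front.
Player III against (Down, X): payoffs 2.7, 3.1 → best response Back.
Player III against (Down, Y): payoffs 4, 0.3 → best response Front.
Mutual best responses: (Up, X, Back); (Down, Y, Front).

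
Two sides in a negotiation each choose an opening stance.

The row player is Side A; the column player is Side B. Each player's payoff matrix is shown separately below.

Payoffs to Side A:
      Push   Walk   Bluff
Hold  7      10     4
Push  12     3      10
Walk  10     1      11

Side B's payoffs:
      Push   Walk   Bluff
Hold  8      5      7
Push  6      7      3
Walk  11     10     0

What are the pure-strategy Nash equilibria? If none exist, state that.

No pure-strategy Nash equilibrium.

(Hold, Push): Side A can switch to Push (7 → 12). Not NE.
(Hold, Walk): Side B can switch to Push (5 → 8). Not NE.
(Hold, Bluff): Side A can switch to Push (4 → 10). Not NE.
(Push, Push): Side B can switch to Walk (6 → 7). Not NE.
(Push, Walk): Side A can switch to Hold (3 → 10). Not NE.
(Push, Bluff): Side A can switch to Walk (10 → 11). Not NE.
(Walk, Push): Side A can switch to Push (10 → 12). Not NE.
(Walk, Walk): Side A can switch to Hold (1 → 10). Not NE.
(Walk, Bluff): Side B can switch to Push (0 → 11). Not NE.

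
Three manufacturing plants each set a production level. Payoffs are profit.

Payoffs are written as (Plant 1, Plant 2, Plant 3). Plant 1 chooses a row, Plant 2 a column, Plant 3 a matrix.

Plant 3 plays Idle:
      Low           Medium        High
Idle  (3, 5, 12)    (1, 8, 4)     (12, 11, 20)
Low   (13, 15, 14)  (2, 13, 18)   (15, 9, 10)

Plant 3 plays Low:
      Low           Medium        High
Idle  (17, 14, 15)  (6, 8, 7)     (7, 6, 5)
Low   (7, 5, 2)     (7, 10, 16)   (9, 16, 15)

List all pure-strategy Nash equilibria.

Plant 1 against (Low, Idle): payoffs 3, 13 → best response Low.
Plant 1 against (Low, Low): payoffs 17, 7 → best response Idle.
Plant 1 against (Medium, Idle): payoffs 1, 2 → best response Low.
Plant 1 against (Medium, Low): payoffs 6, 7 → best response Low.
Plant 1 against (High, Idle): payoffs 12, 15 → best response Low.
Plant 1 against (High, Low): payoffs 7, 9 → best response Low.
Plant 2 against (Idle, Idle): payoffs 5, 8, 11 → best response High.
Plant 2 against (Idle, Low): payoffs 14, 8, 6 → best response Low.
Plant 2 against (Low, Idle): payoffs 15, 13, 9 → best response Low.
Plant 2 against (Low, Low): payoffs 5, 10, 16 → best response High.
Plant 3 against (Idle, Low): payoffs 12, 15 → best response Low.
Plant 3 against (Idle, Medium): payoffs 4, 7 → best response Low.
Plant 3 against (Idle, High): payoffs 20, 5 → best response Idle.
Plant 3 against (Low, Low): payoffs 14, 2 → best response Idle.
Plant 3 against (Low, Medium): payoffs 18, 16 → best response Idle.
Plant 3 against (Low, High): payoffs 10, 15 → best response Low.
Mutual best responses: (Idle, Low, Low); (Low, Low, Idle); (Low, High, Low).

The pure Nash equilibria are (Idle, Low, Low); (Low, Low, Idle); (Low, High, Low).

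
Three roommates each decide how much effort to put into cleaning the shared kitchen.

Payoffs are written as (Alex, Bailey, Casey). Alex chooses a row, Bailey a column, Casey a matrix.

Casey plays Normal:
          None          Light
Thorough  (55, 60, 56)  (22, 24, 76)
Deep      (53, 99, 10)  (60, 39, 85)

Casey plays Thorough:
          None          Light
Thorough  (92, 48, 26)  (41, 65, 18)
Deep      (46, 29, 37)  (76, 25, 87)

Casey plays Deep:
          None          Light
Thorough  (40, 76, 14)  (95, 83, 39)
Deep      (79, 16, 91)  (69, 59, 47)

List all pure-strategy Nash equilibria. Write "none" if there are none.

For each player, find the best response to each opponent profile; mutual best responses are the pure NE.
Alex against (None, Normal): payoffs 55, 53 → best response Thorough.
Alex against (None, Thorough): payoffs 92, 46 → best response Thorough.
Alex against (None, Deep): payoffs 40, 79 → best response Deep.
Alex against (Light, Normal): payoffs 22, 60 → best response Deep.
Alex against (Light, Thorough): payoffs 41, 76 → best response Deep.
Alex against (Light, Deep): payoffs 95, 69 → best response Thorough.
Bailey against (Thorough, Normal): payoffs 60, 24 → best response None.
Bailey against (Thorough, Thorough): payoffs 48, 65 → best response Light.
Bailey against (Thorough, Deep): payoffs 76, 83 → best response Light.
Bailey against (Deep, Normal): payoffs 99, 39 → best response None.
Bailey against (Deep, Thorough): payoffs 29, 25 → best response None.
Bailey against (Deep, Deep): payoffs 16, 59 → best response Light.
Casey against (Thorough, None): payoffs 56, 26, 14 → best response Normal.
Casey against (Thorough, Light): payoffs 76, 18, 39 → best response Normal.
Casey against (Deep, None): payoffs 10, 37, 91 → best response Deep.
Casey against (Deep, Light): payoffs 85, 87, 47 → best response Thorough.
Mutual best responses: (Thorough, None, Normal).

Pure NE: (Thorough, None, Normal)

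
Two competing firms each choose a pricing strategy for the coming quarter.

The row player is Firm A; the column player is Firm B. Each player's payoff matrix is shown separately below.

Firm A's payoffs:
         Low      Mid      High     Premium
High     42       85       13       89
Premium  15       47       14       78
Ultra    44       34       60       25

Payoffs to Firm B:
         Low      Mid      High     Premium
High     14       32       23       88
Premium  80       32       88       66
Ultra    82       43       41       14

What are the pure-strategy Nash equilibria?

Mark each player's best response to every combination of opponents' strategies; a profile where every player is best-responding is a pure Nash equilibrium.
Firm A against Low: payoffs 42, 15, 44 → best response Ultra.
Firm A against Mid: payoffs 85, 47, 34 → best response High.
Firm A against High: payoffs 13, 14, 60 → best response Ultra.
Firm A against Premium: payoffs 89, 78, 25 → best response High.
Firm B against High: payoffs 14, 32, 23, 88 → best response Premium.
Firm B against Premium: payoffs 80, 32, 88, 66 → best response High.
Firm B against Ultra: payoffs 82, 43, 41, 14 → best response Low.
Mutual best responses: (High, Premium); (Ultra, Low).

The pure Nash equilibria are (High, Premium), (Ultra, Low).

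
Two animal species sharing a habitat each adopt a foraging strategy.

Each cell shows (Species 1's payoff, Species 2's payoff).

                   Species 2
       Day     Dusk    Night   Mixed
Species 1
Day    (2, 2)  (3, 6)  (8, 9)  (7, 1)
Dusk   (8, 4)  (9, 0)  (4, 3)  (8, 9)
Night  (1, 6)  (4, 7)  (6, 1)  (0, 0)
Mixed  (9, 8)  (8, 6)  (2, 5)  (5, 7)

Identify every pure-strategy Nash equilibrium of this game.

Pure-strategy Nash equilibria: (Day, Night), (Dusk, Mixed), (Mixed, Day)

Species 1 against Day: payoffs 2, 8, 1, 9 → best response Mixed.
Species 1 against Dusk: payoffs 3, 9, 4, 8 → best response Dusk.
Species 1 against Night: payoffs 8, 4, 6, 2 → best response Day.
Species 1 against Mixed: payoffs 7, 8, 0, 5 → best response Dusk.
Species 2 against Day: payoffs 2, 6, 9, 1 → best response Night.
Species 2 against Dusk: payoffs 4, 0, 3, 9 → best response Mixed.
Species 2 against Night: payoffs 6, 7, 1, 0 → best response Dusk.
Species 2 against Mixed: payoffs 8, 6, 5, 7 → best response Day.
Mutual best responses: (Day, Night); (Dusk, Mixed); (Mixed, Day).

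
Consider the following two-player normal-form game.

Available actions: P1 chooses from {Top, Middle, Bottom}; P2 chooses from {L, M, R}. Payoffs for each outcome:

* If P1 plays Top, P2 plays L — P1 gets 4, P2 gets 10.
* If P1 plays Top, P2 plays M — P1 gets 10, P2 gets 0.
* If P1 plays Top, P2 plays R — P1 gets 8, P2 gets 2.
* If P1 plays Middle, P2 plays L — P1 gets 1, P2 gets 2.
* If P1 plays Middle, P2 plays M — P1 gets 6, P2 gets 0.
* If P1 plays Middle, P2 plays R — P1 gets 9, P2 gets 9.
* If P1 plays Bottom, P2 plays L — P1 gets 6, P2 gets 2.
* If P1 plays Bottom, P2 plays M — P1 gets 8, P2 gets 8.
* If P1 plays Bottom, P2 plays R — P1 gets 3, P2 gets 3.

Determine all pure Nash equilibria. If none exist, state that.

For each strategy profile, look for a profitable unilateral deviation.
(Top, L): P1 can switch to Bottom (4 → 6). Not NE.
(Top, M): P2 can switch to L (0 → 10). Not NE.
(Top, R): P1 can switch to Middle (8 → 9). Not NE.
(Middle, L): P1 can switch to Top (1 → 4). Not NE.
(Middle, M): P1 can switch to Top (6 → 10). Not NE.
(Middle, R): P1 gets 9, best alternative 8; P2 gets 9, best alternative 2. No profitable deviation — NE.
(Bottom, L): P2 can switch to M (2 → 8). Not NE.
(Bottom, M): P1 can switch to Top (8 → 10). Not NE.
(Bottom, R): P1 can switch to Top (3 → 8). Not NE.

The unique pure-strategy Nash equilibrium is (Middle, R).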